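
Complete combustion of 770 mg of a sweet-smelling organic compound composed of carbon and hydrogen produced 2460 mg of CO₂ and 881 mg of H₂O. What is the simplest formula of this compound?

mol C = 2.46 g CO₂ ÷ 44.009 g/mol = 0.05590 mol
mol H = 2 × 0.881 g H₂O ÷ 18.015 g/mol = 0.09781 mol
Divide by the smallest (0.05590 mol): C 1.000, H 1.750
Multiplying each by 4 gives whole numbers: C 4.00, H 7.00

C4H7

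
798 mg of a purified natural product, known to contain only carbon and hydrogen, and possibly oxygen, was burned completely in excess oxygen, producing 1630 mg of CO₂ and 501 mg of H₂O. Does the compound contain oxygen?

yes

mol C = 1.63 g CO₂ ÷ 44.009 g/mol = 0.03704 mol
mol H = 2 × 0.501 g H₂O ÷ 18.015 g/mol = 0.05562 mol
C and H account for only 0.5009 g of the 0.798 g sample; the remaining 0.2971 g must be oxygen.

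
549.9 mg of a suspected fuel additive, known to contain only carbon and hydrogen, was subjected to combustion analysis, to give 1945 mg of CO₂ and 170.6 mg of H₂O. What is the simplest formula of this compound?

C7H3

mol C = 1.945 g CO₂ ÷ 44.009 g/mol = 0.044196 mol
mol H = 2 × 0.1706 g H₂O ÷ 18.015 g/mol = 0.018940 mol
Divide by the smallest (0.018940 mol): C 2.333, H 1.000
Multiplying each by 3 gives whole numbers: C 7.00, H 3.00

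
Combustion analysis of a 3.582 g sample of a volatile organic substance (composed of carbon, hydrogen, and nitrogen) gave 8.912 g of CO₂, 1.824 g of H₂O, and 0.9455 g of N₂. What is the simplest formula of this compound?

C3H3N

mol C = 8.912 g CO₂ ÷ 44.009 g/mol = 0.20250 mol
mol H = 2 × 1.824 g H₂O ÷ 18.015 g/mol = 0.20250 mol
mol N = 2 × 0.9455 g N₂ ÷ 28.014 g/mol = 0.067502 mol
Divide by the smallest (0.067502 mol): C 3.000, H 3.000, N 1.000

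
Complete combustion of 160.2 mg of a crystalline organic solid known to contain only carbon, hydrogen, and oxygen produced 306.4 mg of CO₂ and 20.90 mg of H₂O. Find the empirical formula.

mol C = 0.3064 g CO₂ ÷ 44.009 g/mol = 0.0069622 mol
mol H = 2 × 0.02090 g H₂O ÷ 18.015 g/mol = 0.0023203 mol
mass O = 0.1602 − (0.083623 + 0.0023389) = 0.074238 g → mol O = 0.074238 ÷ 15.999 = 0.0046402 mol
Divide by the smallest (0.0023203 mol): C 3.001, H 1.000, O 2.000

C3HO2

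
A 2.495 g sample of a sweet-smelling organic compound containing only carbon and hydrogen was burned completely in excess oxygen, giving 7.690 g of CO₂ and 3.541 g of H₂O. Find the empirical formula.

mol C = 7.690 g CO₂ ÷ 44.009 g/mol = 0.17474 mol
mol H = 2 × 3.541 g H₂O ÷ 18.015 g/mol = 0.39312 mol
Divide by the smallest (0.17474 mol): C 1.000, H 2.250
Multiplying each by 4 gives whole numbers: C 4.00, H 9.00

C4H9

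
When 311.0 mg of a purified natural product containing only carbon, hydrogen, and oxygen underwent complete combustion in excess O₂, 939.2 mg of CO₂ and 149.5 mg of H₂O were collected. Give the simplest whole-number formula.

C9H7O

mol C = 0.9392 g CO₂ ÷ 44.009 g/mol = 0.021341 mol
mol H = 2 × 0.1495 g H₂O ÷ 18.015 g/mol = 0.016597 mol
mass O = 0.3110 − (0.25633 + 0.016730) = 0.037942 g → mol O = 0.037942 ÷ 15.999 = 0.0023715 mol
Divide by the smallest (0.0023715 mol): C 8.999, H 6.999, O 1.000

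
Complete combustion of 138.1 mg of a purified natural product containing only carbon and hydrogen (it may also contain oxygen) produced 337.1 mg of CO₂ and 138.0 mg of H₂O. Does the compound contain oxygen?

yes

mol C = 0.3371 g CO₂ ÷ 44.009 g/mol = 0.0076598 mol
mol H = 2 × 0.1380 g H₂O ÷ 18.015 g/mol = 0.015321 mol
C and H account for only 0.10744 g of the 0.1381 g sample; the remaining 0.030655 g must be oxygen.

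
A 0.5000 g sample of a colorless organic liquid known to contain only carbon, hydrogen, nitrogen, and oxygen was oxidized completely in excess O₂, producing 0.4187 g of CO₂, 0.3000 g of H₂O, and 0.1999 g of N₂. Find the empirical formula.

C2H7N3O2

mol C = 0.4187 g CO₂ ÷ 44.009 g/mol = 0.0095140 mol
mol H = 2 × 0.3000 g H₂O ÷ 18.015 g/mol = 0.033306 mol
mol N = 2 × 0.1999 g N₂ ÷ 28.014 g/mol = 0.014271 mol
mass O = 0.5000 − (0.11427 + 0.033572 + 0.19990) = 0.15226 g → mol O = 0.15226 ÷ 15.999 = 0.0095166 mol
Divide by the smallest (0.0095140 mol): C 1.000, H 3.501, N 1.500, O 1.000
Multiplying each by 2 gives whole numbers: C 2.00, H 7.00, N 3.00, O 2.00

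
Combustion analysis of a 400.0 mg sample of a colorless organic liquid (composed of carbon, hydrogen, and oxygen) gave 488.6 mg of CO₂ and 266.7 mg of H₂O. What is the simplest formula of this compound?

mol C = 0.4886 g CO₂ ÷ 44.009 g/mol = 0.011102 mol
mol H = 2 × 0.2667 g H₂O ÷ 18.015 g/mol = 0.029609 mol
mass O = 0.4000 − (0.13335 + 0.029846) = 0.23681 g → mol O = 0.23681 ÷ 15.999 = 0.014801 mol
Divide by the smallest (0.011102 mol): C 1.000, H 2.667, O 1.333
Multiplying each by 3 gives whole numbers: C 3.00, H 8.00, O 4.00

C3H8O4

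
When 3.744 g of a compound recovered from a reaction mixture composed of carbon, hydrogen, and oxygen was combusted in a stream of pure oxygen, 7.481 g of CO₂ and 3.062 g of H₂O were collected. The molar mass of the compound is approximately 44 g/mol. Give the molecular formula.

C2H4O

mol C = 7.481 g CO₂ ÷ 44.009 g/mol = 0.16999 mol
mol H = 2 × 3.062 g H₂O ÷ 18.015 g/mol = 0.33994 mol
mass O = 3.744 − (2.0417 + 0.34266) = 1.3596 g → mol O = 1.3596 ÷ 15.999 = 0.084981 mol
Divide by the smallest (0.084981 mol): C 2.000, H 4.000, O 1.000
Empirical formula: C2H4O
Empirical-formula mass = 44.05 g/mol; 44 ÷ 44.05 ≈ 1, so the molecular formula is C2H4O.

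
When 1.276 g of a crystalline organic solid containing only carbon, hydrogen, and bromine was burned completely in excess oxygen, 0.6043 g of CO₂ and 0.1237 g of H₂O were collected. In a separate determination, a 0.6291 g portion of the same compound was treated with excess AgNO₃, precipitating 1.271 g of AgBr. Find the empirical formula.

CHBr

mol C = 0.6043 g CO₂ ÷ 44.009 g/mol = 0.013731 mol
mol H = 2 × 0.1237 g H₂O ÷ 18.015 g/mol = 0.013733 mol
From the AgBr data: mol Br per gram of compound = (1.271 ÷ 187.772) ÷ 0.6291 = 0.010760 mol/g, so in the 1.276 g combustion sample mol Br = 0.013729 mol
Divide by the smallest (0.013729 mol): C 1.000, H 1.000, Br 1.000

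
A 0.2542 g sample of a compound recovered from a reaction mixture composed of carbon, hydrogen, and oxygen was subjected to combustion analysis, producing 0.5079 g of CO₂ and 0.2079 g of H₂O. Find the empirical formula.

mol C = 0.5079 g CO₂ ÷ 44.009 g/mol = 0.011541 mol
mol H = 2 × 0.2079 g H₂O ÷ 18.015 g/mol = 0.023081 mol
mass O = 0.2542 − (0.13862 + 0.023265) = 0.092318 g → mol O = 0.092318 ÷ 15.999 = 0.0057702 mol
Divide by the smallest (0.0057702 mol): C 2.000, H 4.000, O 1.000

C2H4O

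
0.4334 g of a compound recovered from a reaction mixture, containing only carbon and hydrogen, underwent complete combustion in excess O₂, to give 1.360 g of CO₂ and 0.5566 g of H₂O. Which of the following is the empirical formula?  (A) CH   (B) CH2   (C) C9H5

mol C = 1.360 g CO₂ ÷ 44.009 g/mol = 0.030903 mol
mol H = 2 × 0.5566 g H₂O ÷ 18.015 g/mol = 0.061793 mol
Divide by the smallest (0.030903 mol): C 1.000, H 2.000

(B) CH2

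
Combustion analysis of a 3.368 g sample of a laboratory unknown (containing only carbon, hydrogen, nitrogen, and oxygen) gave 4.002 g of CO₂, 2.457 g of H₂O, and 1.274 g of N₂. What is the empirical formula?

C2H6N2O

mol C = 4.002 g CO₂ ÷ 44.009 g/mol = 0.090936 mol
mol H = 2 × 2.457 g H₂O ÷ 18.015 g/mol = 0.27277 mol
mol N = 2 × 1.274 g N₂ ÷ 28.014 g/mol = 0.090955 mol
mass O = 3.368 − (1.0922 + 0.27495 + 1.2740) = 0.72681 g → mol O = 0.72681 ÷ 15.999 = 0.045429 mol
Divide by the smallest (0.045429 mol): C 2.002, H 6.004, N 2.002, O 1.000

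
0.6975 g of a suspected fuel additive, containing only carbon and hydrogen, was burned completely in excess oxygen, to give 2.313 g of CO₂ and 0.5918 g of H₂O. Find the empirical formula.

C4H5

mol C = 2.313 g CO₂ ÷ 44.009 g/mol = 0.052557 mol
mol H = 2 × 0.5918 g H₂O ÷ 18.015 g/mol = 0.065701 mol
Divide by the smallest (0.052557 mol): C 1.000, H 1.250
Multiplying each by 4 gives whole numbers: C 4.00, H 5.00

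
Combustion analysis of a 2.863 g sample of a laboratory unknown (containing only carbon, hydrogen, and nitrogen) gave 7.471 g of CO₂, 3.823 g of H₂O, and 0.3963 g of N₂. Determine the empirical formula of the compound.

C6H15N

mol C = 7.471 g CO₂ ÷ 44.009 g/mol = 0.16976 mol
mol H = 2 × 3.823 g H₂O ÷ 18.015 g/mol = 0.42442 mol
mol N = 2 × 0.3963 g N₂ ÷ 28.014 g/mol = 0.028293 mol
Divide by the smallest (0.028293 mol): C 6.000, H 15.001, N 1.000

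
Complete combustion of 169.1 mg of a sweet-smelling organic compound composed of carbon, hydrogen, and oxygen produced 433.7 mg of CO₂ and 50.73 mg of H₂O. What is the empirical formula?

C7H4O2

mol C = 0.4337 g CO₂ ÷ 44.009 g/mol = 0.0098548 mol
mol H = 2 × 0.05073 g H₂O ÷ 18.015 g/mol = 0.0056320 mol
mass O = 0.1691 − (0.11837 + 0.0056770) = 0.045057 g → mol O = 0.045057 ÷ 15.999 = 0.0028162 mol
Divide by the smallest (0.0028162 mol): C 3.499, H 2.000, O 1.000
Multiplying each by 2 gives whole numbers: C 7.00, H 4.00, O 2.00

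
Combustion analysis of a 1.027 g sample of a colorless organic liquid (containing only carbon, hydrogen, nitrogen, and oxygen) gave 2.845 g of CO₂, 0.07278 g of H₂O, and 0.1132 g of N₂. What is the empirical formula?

C8HNO

mol C = 2.845 g CO₂ ÷ 44.009 g/mol = 0.064646 mol
mol H = 2 × 0.07278 g H₂O ÷ 18.015 g/mol = 0.0080799 mol
mol N = 2 × 0.1132 g N₂ ÷ 28.014 g/mol = 0.0080817 mol
mass O = 1.027 − (0.77646 + 0.0081446 + 0.11320) = 0.12919 g → mol O = 0.12919 ÷ 15.999 = 0.0080751 mol
Divide by the smallest (0.0080751 mol): C 8.006, H 1.001, N 1.001, O 1.000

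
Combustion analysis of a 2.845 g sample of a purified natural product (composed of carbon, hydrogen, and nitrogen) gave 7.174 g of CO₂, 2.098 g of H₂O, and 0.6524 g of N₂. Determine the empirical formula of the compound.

C7H10N2

mol C = 7.174 g CO₂ ÷ 44.009 g/mol = 0.16301 mol
mol H = 2 × 2.098 g H₂O ÷ 18.015 g/mol = 0.23292 mol
mol N = 2 × 0.6524 g N₂ ÷ 28.014 g/mol = 0.046577 mol
Divide by the smallest (0.046577 mol): C 3.500, H 5.001, N 1.000
Multiplying each by 2 gives whole numbers: C 7.00, H 10.00, N 2.00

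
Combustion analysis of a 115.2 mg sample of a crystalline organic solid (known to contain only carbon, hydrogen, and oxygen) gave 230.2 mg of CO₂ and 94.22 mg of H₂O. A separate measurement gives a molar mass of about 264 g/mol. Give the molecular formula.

mol C = 0.2302 g CO₂ ÷ 44.009 g/mol = 0.0052307 mol
mol H = 2 × 0.09422 g H₂O ÷ 18.015 g/mol = 0.010460 mol
mass O = 0.1152 − (0.062827 + 0.010544) = 0.041830 g → mol O = 0.041830 ÷ 15.999 = 0.0026145 mol
Divide by the smallest (0.0026145 mol): C 2.001, H 4.001, O 1.000
Empirical formula: C2H4O
Empirical-formula mass = 44.05 g/mol; 264 ÷ 44.05 ≈ 6, so the molecular formula is C12H24O6.

C12H24O6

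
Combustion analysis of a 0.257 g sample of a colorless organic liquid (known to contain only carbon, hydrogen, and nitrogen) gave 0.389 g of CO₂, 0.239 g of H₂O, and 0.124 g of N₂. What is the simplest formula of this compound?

CH3N

mol C = 0.389 g CO₂ ÷ 44.009 g/mol = 0.008839 mol
mol H = 2 × 0.239 g H₂O ÷ 18.015 g/mol = 0.02653 mol
mol N = 2 × 0.124 g N₂ ÷ 28.014 g/mol = 0.008853 mol
Divide by the smallest (0.008839 mol): C 1.000, H 3.002, N 1.002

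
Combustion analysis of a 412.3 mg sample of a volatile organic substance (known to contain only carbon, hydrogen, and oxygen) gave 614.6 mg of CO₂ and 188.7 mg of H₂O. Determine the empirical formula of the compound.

mol C = 0.6146 g CO₂ ÷ 44.009 g/mol = 0.013965 mol
mol H = 2 × 0.1887 g H₂O ÷ 18.015 g/mol = 0.020949 mol
mass O = 0.4123 − (0.16774 + 0.021117) = 0.22345 g → mol O = 0.22345 ÷ 15.999 = 0.013966 mol
Divide by the smallest (0.013965 mol): C 1.000, H 1.500, O 1.000
Multiplying each by 2 gives whole numbers: C 2.00, H 3.00, O 2.00

C2H3O2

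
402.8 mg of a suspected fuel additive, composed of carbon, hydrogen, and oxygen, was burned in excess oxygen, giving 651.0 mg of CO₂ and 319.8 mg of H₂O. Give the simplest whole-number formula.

mol C = 0.6510 g CO₂ ÷ 44.009 g/mol = 0.014792 mol
mol H = 2 × 0.3198 g H₂O ÷ 18.015 g/mol = 0.035504 mol
mass O = 0.4028 − (0.17767 + 0.035788) = 0.18934 g → mol O = 0.18934 ÷ 15.999 = 0.011835 mol
Divide by the smallest (0.011835 mol): C 1.250, H 3.000, O 1.000
Multiplying each by 4 gives whole numbers: C 5.00, H 12.00, O 4.00

C5H12O4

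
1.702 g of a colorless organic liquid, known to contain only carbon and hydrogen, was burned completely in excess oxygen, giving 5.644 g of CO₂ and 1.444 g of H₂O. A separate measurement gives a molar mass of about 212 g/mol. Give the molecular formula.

mol C = 5.644 g CO₂ ÷ 44.009 g/mol = 0.12825 mol
mol H = 2 × 1.444 g H₂O ÷ 18.015 g/mol = 0.16031 mol
Divide by the smallest (0.12825 mol): C 1.000, H 1.250
Multiplying each by 4 gives whole numbers: C 4.00, H 5.00
Empirical formula: C4H5
Empirical-formula mass = 53.08 g/mol; 212 ÷ 53.08 ≈ 4, so the molecular formula is C16H20.

C16H20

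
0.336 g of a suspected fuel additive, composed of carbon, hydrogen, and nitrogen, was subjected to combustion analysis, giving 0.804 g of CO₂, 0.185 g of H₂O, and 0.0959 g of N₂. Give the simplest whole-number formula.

C8H9N3

mol C = 0.804 g CO₂ ÷ 44.009 g/mol = 0.01827 mol
mol H = 2 × 0.185 g H₂O ÷ 18.015 g/mol = 0.02054 mol
mol N = 2 × 0.0959 g N₂ ÷ 28.014 g/mol = 0.006847 mol
Divide by the smallest (0.006847 mol): C 2.668, H 3.000, N 1.000
Multiplying each by 3 gives whole numbers: C 8.01, H 9.00, N 3.00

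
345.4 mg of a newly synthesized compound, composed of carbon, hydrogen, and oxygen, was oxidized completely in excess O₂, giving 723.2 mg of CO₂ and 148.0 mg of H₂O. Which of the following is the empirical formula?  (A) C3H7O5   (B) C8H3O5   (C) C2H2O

mol C = 0.7232 g CO₂ ÷ 44.009 g/mol = 0.016433 mol
mol H = 2 × 0.1480 g H₂O ÷ 18.015 g/mol = 0.016431 mol
mass O = 0.3454 − (0.19738 + 0.016562) = 0.13146 g → mol O = 0.13146 ÷ 15.999 = 0.0082168 mol
Divide by the smallest (0.0082168 mol): C 2.000, H 2.000, O 1.000

(C) C2H2O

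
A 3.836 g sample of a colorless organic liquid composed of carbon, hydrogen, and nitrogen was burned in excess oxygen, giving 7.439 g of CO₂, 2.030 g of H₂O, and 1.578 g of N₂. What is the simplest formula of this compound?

mol C = 7.439 g CO₂ ÷ 44.009 g/mol = 0.16903 mol
mol H = 2 × 2.030 g H₂O ÷ 18.015 g/mol = 0.22537 mol
mol N = 2 × 1.578 g N₂ ÷ 28.014 g/mol = 0.11266 mol
Divide by the smallest (0.11266 mol): C 1.500, H 2.000, N 1.000
Multiplying each by 2 gives whole numbers: C 3.00, H 4.00, N 2.00

C3H4N2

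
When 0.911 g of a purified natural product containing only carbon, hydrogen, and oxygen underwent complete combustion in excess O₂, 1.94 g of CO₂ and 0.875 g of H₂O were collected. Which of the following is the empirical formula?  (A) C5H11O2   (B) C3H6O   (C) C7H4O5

(A) C5H11O2

mol C = 1.94 g CO₂ ÷ 44.009 g/mol = 0.04408 mol
mol H = 2 × 0.875 g H₂O ÷ 18.015 g/mol = 0.09714 mol
mass O = 0.911 − (0.5295 + 0.09792) = 0.2836 g → mol O = 0.2836 ÷ 15.999 = 0.01773 mol
Divide by the smallest (0.01773 mol): C 2.487, H 5.480, O 1.000
Multiplying each by 2 gives whole numbers: C 4.97, H 10.96, O 2.00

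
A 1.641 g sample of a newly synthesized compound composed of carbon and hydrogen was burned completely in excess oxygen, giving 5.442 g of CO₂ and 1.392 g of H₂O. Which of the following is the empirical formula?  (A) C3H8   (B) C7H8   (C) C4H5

(C) C4H5

mol C = 5.442 g CO₂ ÷ 44.009 g/mol = 0.12366 mol
mol H = 2 × 1.392 g H₂O ÷ 18.015 g/mol = 0.15454 mol
Divide by the smallest (0.12366 mol): C 1.000, H 1.250
Multiplying each by 4 gives whole numbers: C 4.00, H 5.00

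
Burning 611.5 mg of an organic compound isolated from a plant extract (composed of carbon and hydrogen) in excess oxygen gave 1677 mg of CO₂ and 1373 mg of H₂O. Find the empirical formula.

CH4

mol C = 1.677 g CO₂ ÷ 44.009 g/mol = 0.038106 mol
mol H = 2 × 1.373 g H₂O ÷ 18.015 g/mol = 0.15243 mol
Divide by the smallest (0.038106 mol): C 1.000, H 4.000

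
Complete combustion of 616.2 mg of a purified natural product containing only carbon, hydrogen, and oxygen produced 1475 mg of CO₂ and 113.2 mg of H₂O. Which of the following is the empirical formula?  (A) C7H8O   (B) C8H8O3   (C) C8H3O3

(C) C8H3O3

mol C = 1.475 g CO₂ ÷ 44.009 g/mol = 0.033516 mol
mol H = 2 × 0.1132 g H₂O ÷ 18.015 g/mol = 0.012567 mol
mass O = 0.6162 − (0.40256 + 0.012668) = 0.20097 g → mol O = 0.20097 ÷ 15.999 = 0.012562 mol
Divide by the smallest (0.012562 mol): C 2.668, H 1.000, O 1.000
Multiplying each by 3 gives whole numbers: C 8.00, H 3.00, O 3.00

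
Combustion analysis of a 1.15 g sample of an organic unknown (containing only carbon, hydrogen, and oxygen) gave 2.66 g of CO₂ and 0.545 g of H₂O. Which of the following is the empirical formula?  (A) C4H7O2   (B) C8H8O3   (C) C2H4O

mol C = 2.66 g CO₂ ÷ 44.009 g/mol = 0.06044 mol
mol H = 2 × 0.545 g H₂O ÷ 18.015 g/mol = 0.06051 mol
mass O = 1.15 − (0.7260 + 0.06099) = 0.3630 g → mol O = 0.3630 ÷ 15.999 = 0.02269 mol
Divide by the smallest (0.02269 mol): C 2.664, H 2.666, O 1.000
Multiplying each by 3 gives whole numbers: C 7.99, H 8.00, O 3.00

(B) C8H8O3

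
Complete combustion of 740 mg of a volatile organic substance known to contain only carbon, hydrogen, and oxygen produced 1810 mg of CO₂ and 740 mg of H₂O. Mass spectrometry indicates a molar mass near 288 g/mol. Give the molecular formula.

mol C = 1.81 g CO₂ ÷ 44.009 g/mol = 0.04113 mol
mol H = 2 × 0.740 g H₂O ÷ 18.015 g/mol = 0.08215 mol
mass O = 0.740 − (0.4940 + 0.08281) = 0.1632 g → mol O = 0.1632 ÷ 15.999 = 0.01020 mol
Divide by the smallest (0.01020 mol): C 4.032, H 8.054, O 1.000
Empirical formula: C4H8O
Empirical-formula mass = 72.11 g/mol; 288 ÷ 72.11 ≈ 4, so the molecular formula is C16H32O4.

C16H32O4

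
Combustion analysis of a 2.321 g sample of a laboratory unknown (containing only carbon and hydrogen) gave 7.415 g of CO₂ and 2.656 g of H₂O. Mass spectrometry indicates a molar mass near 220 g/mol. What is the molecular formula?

C16H28

mol C = 7.415 g CO₂ ÷ 44.009 g/mol = 0.16849 mol
mol H = 2 × 2.656 g H₂O ÷ 18.015 g/mol = 0.29487 mol
Divide by the smallest (0.16849 mol): C 1.000, H 1.750
Multiplying each by 4 gives whole numbers: C 4.00, H 7.00
Empirical formula: C4H7
Empirical-formula mass = 55.10 g/mol; 220 ÷ 55.10 ≈ 4, so the molecular formula is C16H28.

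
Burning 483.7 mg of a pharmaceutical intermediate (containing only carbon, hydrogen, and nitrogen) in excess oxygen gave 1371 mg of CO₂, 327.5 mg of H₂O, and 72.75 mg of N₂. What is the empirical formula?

C6H7N

mol C = 1.371 g CO₂ ÷ 44.009 g/mol = 0.031153 mol
mol H = 2 × 0.3275 g H₂O ÷ 18.015 g/mol = 0.036359 mol
mol N = 2 × 0.07275 g N₂ ÷ 28.014 g/mol = 0.0051938 mol
Divide by the smallest (0.0051938 mol): C 5.998, H 7.000, N 1.000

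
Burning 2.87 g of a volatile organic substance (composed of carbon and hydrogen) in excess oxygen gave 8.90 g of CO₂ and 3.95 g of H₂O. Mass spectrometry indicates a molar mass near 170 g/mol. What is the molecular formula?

C12H26

mol C = 8.90 g CO₂ ÷ 44.009 g/mol = 0.2022 mol
mol H = 2 × 3.95 g H₂O ÷ 18.015 g/mol = 0.4385 mol
Divide by the smallest (0.2022 mol): C 1.000, H 2.168
Multiplying each by 6 gives whole numbers: C 6.00, H 13.01
Empirical formula: C6H13
Empirical-formula mass = 85.17 g/mol; 170 ÷ 85.17 ≈ 2, so the molecular formula is C12H26.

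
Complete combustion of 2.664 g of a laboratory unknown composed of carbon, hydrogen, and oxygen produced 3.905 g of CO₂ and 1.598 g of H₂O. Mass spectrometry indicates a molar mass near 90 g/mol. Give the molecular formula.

C3H6O3

mol C = 3.905 g CO₂ ÷ 44.009 g/mol = 0.088732 mol
mol H = 2 × 1.598 g H₂O ÷ 18.015 g/mol = 0.17741 mol
mass O = 2.664 − (1.0658 + 0.17883) = 1.4194 g → mol O = 1.4194 ÷ 15.999 = 0.088719 mol
Divide by the smallest (0.088719 mol): C 1.000, H 2.000, O 1.000
Empirical formula: CH2O
Empirical-formula mass = 30.03 g/mol; 90 ÷ 30.03 ≈ 3, so the molecular formula is C3H6O3.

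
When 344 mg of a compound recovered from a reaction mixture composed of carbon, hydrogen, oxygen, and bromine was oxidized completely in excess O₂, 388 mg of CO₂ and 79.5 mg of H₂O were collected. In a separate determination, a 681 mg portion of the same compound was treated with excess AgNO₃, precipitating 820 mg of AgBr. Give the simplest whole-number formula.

mol C = 0.388 g CO₂ ÷ 44.009 g/mol = 0.008816 mol
mol H = 2 × 0.0795 g H₂O ÷ 18.015 g/mol = 0.008826 mol
From the AgBr data: mol Br per gram of compound = (0.820 ÷ 187.772) ÷ 0.681 = 0.006413 mol/g, so in the 0.344 g combustion sample mol Br = 0.002206 mol
mass O = 0.344 − (0.1059 + 0.008897 + 0.1763) = 0.05295 g → mol O = 0.05295 ÷ 15.999 = 0.003309 mol
Divide by the smallest (0.002206 mol): C 3.997, H 4.001, Br 1.000, O 1.500
Multiplying each by 2 gives whole numbers: C 7.99, H 8.00, Br 2.00, O 3.00

C8H8Br2O3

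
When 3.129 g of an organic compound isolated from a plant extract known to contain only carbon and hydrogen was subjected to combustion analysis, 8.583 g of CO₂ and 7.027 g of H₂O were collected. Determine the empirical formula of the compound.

CH4

mol C = 8.583 g CO₂ ÷ 44.009 g/mol = 0.19503 mol
mol H = 2 × 7.027 g H₂O ÷ 18.015 g/mol = 0.78013 mol
Divide by the smallest (0.19503 mol): C 1.000, H 4.000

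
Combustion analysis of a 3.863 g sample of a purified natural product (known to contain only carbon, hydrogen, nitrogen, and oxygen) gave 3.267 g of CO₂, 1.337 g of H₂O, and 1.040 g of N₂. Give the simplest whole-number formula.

C2H4N2O3

mol C = 3.267 g CO₂ ÷ 44.009 g/mol = 0.074235 mol
mol H = 2 × 1.337 g H₂O ÷ 18.015 g/mol = 0.14843 mol
mol N = 2 × 1.040 g N₂ ÷ 28.014 g/mol = 0.074249 mol
mass O = 3.863 − (0.89163 + 0.14962 + 1.0400) = 1.7817 g → mol O = 1.7817 ÷ 15.999 = 0.11137 mol
Divide by the smallest (0.074235 mol): C 1.000, H 1.999, N 1.000, O 1.500
Multiplying each by 2 gives whole numbers: C 2.00, H 4.00, N 2.00, O 3.00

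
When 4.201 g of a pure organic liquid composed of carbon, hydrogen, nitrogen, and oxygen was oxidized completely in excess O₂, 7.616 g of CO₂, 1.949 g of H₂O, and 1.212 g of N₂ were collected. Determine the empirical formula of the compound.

mol C = 7.616 g CO₂ ÷ 44.009 g/mol = 0.17306 mol
mol H = 2 × 1.949 g H₂O ÷ 18.015 g/mol = 0.21638 mol
mol N = 2 × 1.212 g N₂ ÷ 28.014 g/mol = 0.086528 mol
mass O = 4.201 − (2.0786 + 0.21811 + 1.2120) = 0.69232 g → mol O = 0.69232 ÷ 15.999 = 0.043273 mol
Divide by the smallest (0.043273 mol): C 3.999, H 5.000, N 2.000, O 1.000

C4H5N2O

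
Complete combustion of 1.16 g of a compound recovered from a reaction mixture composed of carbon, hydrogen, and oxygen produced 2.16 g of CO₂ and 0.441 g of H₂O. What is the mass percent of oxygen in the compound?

mol C = 2.16 g CO₂ ÷ 44.009 g/mol = 0.04908 mol
mol H = 2 × 0.441 g H₂O ÷ 18.015 g/mol = 0.04896 mol
mass O = 1.16 − (0.5895 + 0.04935) = 0.5211 g → mol O = 0.5211 ÷ 15.999 = 0.03257 mol
mass % O = 0.5211 g ÷ 1.16 g × 100%

44.9%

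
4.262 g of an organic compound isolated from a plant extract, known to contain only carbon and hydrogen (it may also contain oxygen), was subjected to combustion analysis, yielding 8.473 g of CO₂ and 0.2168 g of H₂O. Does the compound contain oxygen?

mol C = 8.473 g CO₂ ÷ 44.009 g/mol = 0.19253 mol
mol H = 2 × 0.2168 g H₂O ÷ 18.015 g/mol = 0.024069 mol
C and H account for only 2.3367 g of the 4.262 g sample; the remaining 1.9253 g must be oxygen.

yes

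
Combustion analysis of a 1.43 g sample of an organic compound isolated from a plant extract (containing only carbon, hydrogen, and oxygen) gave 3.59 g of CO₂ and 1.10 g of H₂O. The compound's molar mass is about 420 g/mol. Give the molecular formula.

mol C = 3.59 g CO₂ ÷ 44.009 g/mol = 0.08157 mol
mol H = 2 × 1.10 g H₂O ÷ 18.015 g/mol = 0.1221 mol
mass O = 1.43 − (0.9798 + 0.1231) = 0.3271 g → mol O = 0.3271 ÷ 15.999 = 0.02045 mol
Divide by the smallest (0.02045 mol): C 3.990, H 5.973, O 1.000
Empirical formula: C4H6O
Empirical-formula mass = 70.09 g/mol; 420 ÷ 70.09 ≈ 6, so the molecular formula is C24H36O6.

C24H36O6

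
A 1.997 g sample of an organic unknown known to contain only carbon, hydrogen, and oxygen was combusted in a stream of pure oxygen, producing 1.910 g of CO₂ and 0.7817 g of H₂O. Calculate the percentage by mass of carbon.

26.10%

mol C = 1.910 g CO₂ ÷ 44.009 g/mol = 0.043400 mol
mol H = 2 × 0.7817 g H₂O ÷ 18.015 g/mol = 0.086783 mol
mass O = 1.997 − (0.52128 + 0.087478) = 1.3882 g → mol O = 1.3882 ÷ 15.999 = 0.086771 mol
mass % C = 0.52128 g ÷ 1.997 g × 100%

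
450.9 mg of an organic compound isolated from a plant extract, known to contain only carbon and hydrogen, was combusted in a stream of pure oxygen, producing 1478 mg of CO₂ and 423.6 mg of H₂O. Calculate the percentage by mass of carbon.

89.46%

mol C = 1.478 g CO₂ ÷ 44.009 g/mol = 0.033584 mol
mol H = 2 × 0.4236 g H₂O ÷ 18.015 g/mol = 0.047027 mol
mass % C = 0.40338 g ÷ 0.4509 g × 100%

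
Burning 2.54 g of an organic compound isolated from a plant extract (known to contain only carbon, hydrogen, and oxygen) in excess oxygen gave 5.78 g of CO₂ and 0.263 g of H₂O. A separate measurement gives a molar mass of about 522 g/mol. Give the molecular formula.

C27H6O12

mol C = 5.78 g CO₂ ÷ 44.009 g/mol = 0.1313 mol
mol H = 2 × 0.263 g H₂O ÷ 18.015 g/mol = 0.02920 mol
mass O = 2.54 − (1.577 + 0.02943) = 0.9331 g → mol O = 0.9331 ÷ 15.999 = 0.05832 mol
Divide by the smallest (0.02920 mol): C 4.498, H 1.000, O 1.997
Multiplying each by 2 gives whole numbers: C 9.00, H 2.00, O 3.99
Empirical formula: C9H2O4
Empirical-formula mass = 174.11 g/mol; 522 ÷ 174.11 ≈ 3, so the molecular formula is C27H6O12.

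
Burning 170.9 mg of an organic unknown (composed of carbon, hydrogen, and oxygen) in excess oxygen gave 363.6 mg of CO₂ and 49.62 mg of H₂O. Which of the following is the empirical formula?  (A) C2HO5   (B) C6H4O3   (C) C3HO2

mol C = 0.3636 g CO₂ ÷ 44.009 g/mol = 0.0082619 mol
mol H = 2 × 0.04962 g H₂O ÷ 18.015 g/mol = 0.0055087 mol
mass O = 0.1709 − (0.099234 + 0.0055528) = 0.066113 g → mol O = 0.066113 ÷ 15.999 = 0.0041323 mol
Divide by the smallest (0.0041323 mol): C 1.999, H 1.333, O 1.000
Multiplying each by 3 gives whole numbers: C 6.00, H 4.00, O 3.00

(B) C6H4O3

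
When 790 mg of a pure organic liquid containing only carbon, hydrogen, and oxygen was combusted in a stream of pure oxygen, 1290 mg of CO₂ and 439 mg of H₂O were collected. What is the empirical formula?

C6H10O5

mol C = 1.29 g CO₂ ÷ 44.009 g/mol = 0.02931 mol
mol H = 2 × 0.439 g H₂O ÷ 18.015 g/mol = 0.04874 mol
mass O = 0.790 − (0.3521 + 0.04913) = 0.3888 g → mol O = 0.3888 ÷ 15.999 = 0.02430 mol
Divide by the smallest (0.02430 mol): C 1.206, H 2.005, O 1.000
Multiplying each by 5 gives whole numbers: C 6.03, H 10.03, O 5.00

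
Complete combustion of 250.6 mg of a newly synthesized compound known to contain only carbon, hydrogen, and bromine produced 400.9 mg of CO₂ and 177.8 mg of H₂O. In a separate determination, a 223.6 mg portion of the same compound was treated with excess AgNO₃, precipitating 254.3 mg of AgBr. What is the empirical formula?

mol C = 0.4009 g CO₂ ÷ 44.009 g/mol = 0.0091095 mol
mol H = 2 × 0.1778 g H₂O ÷ 18.015 g/mol = 0.019739 mol
From the AgBr data: mol Br per gram of compound = (0.2543 ÷ 187.772) ÷ 0.2236 = 0.0060568 mol/g, so in the 0.2506 g combustion sample mol Br = 0.0015178 mol
Divide by the smallest (0.0015178 mol): C 6.002, H 13.005, Br 1.000

C6H13Br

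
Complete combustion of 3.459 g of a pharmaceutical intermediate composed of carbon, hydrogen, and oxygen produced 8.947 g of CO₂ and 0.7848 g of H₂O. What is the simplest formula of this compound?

C7H3O2

mol C = 8.947 g CO₂ ÷ 44.009 g/mol = 0.20330 mol
mol H = 2 × 0.7848 g H₂O ÷ 18.015 g/mol = 0.087127 mol
mass O = 3.459 − (2.4418 + 0.087824) = 0.92935 g → mol O = 0.92935 ÷ 15.999 = 0.058088 mol
Divide by the smallest (0.058088 mol): C 3.500, H 1.500, O 1.000
Multiplying each by 2 gives whole numbers: C 7.00, H 3.00, O 2.00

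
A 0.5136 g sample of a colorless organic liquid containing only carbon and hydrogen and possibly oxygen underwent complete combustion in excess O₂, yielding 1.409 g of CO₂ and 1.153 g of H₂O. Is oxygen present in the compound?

mol C = 1.409 g CO₂ ÷ 44.009 g/mol = 0.032016 mol
mol H = 2 × 1.153 g H₂O ÷ 18.015 g/mol = 0.12800 mol
C and H together account for 0.51357 g — essentially the entire 0.5136 g sample — so the compound contains no oxygen.

no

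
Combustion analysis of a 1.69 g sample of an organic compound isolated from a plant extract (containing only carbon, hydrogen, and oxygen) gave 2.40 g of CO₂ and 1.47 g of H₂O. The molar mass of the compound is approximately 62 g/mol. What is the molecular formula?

C2H6O2

mol C = 2.40 g CO₂ ÷ 44.009 g/mol = 0.05453 mol
mol H = 2 × 1.47 g H₂O ÷ 18.015 g/mol = 0.1632 mol
mass O = 1.69 − (0.6550 + 0.1645) = 0.8705 g → mol O = 0.8705 ÷ 15.999 = 0.05441 mol
Divide by the smallest (0.05441 mol): C 1.002, H 2.999, O 1.000
Empirical formula: CH3O
Empirical-formula mass = 31.03 g/mol; 62 ÷ 31.03 ≈ 2, so the molecular formula is C2H6O2.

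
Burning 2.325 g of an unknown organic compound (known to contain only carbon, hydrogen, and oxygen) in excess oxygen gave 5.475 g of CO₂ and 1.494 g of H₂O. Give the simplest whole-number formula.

C3H4O

mol C = 5.475 g CO₂ ÷ 44.009 g/mol = 0.12441 mol
mol H = 2 × 1.494 g H₂O ÷ 18.015 g/mol = 0.16586 mol
mass O = 2.325 − (1.4942 + 0.16719) = 0.66357 g → mol O = 0.66357 ÷ 15.999 = 0.041475 mol
Divide by the smallest (0.041475 mol): C 3.000, H 3.999, O 1.000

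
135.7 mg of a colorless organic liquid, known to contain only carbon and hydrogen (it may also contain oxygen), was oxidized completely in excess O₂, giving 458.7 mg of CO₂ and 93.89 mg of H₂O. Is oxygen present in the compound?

mol C = 0.4587 g CO₂ ÷ 44.009 g/mol = 0.010423 mol
mol H = 2 × 0.09389 g H₂O ÷ 18.015 g/mol = 0.010424 mol
C and H together account for 0.13570 g — essentially the entire 0.1357 g sample — so the compound contains no oxygen.

no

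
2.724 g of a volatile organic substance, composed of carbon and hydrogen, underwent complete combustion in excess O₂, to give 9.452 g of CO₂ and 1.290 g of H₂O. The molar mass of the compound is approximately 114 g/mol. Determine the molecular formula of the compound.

mol C = 9.452 g CO₂ ÷ 44.009 g/mol = 0.21477 mol
mol H = 2 × 1.290 g H₂O ÷ 18.015 g/mol = 0.14321 mol
Divide by the smallest (0.14321 mol): C 1.500, H 1.000
Multiplying each by 2 gives whole numbers: C 3.00, H 2.00
Empirical formula: C3H2
Empirical-formula mass = 38.05 g/mol; 114 ÷ 38.05 ≈ 3, so the molecular formula is C9H6.

C9H6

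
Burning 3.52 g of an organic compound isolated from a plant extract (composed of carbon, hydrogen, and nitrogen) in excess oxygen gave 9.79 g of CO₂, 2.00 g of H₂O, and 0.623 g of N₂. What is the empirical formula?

mol C = 9.79 g CO₂ ÷ 44.009 g/mol = 0.2225 mol
mol H = 2 × 2.00 g H₂O ÷ 18.015 g/mol = 0.2220 mol
mol N = 2 × 0.623 g N₂ ÷ 28.014 g/mol = 0.04448 mol
Divide by the smallest (0.04448 mol): C 5.001, H 4.992, N 1.000

C5H5N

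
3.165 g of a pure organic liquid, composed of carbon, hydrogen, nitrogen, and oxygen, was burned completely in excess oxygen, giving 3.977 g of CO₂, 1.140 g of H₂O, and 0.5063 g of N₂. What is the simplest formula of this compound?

mol C = 3.977 g CO₂ ÷ 44.009 g/mol = 0.090368 mol
mol H = 2 × 1.140 g H₂O ÷ 18.015 g/mol = 0.12656 mol
mol N = 2 × 0.5063 g N₂ ÷ 28.014 g/mol = 0.036146 mol
mass O = 3.165 − (1.0854 + 0.12757 + 0.50630) = 1.4457 g → mol O = 1.4457 ÷ 15.999 = 0.090363 mol
Divide by the smallest (0.036146 mol): C 2.500, H 3.501, N 1.000, O 2.500
Multiplying each by 2 gives whole numbers: C 5.00, H 7.00, N 2.00, O 5.00

C5H7N2O5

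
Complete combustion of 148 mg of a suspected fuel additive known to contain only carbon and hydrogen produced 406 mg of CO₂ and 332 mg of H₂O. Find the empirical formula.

CH4

mol C = 0.406 g CO₂ ÷ 44.009 g/mol = 0.009225 mol
mol H = 2 × 0.332 g H₂O ÷ 18.015 g/mol = 0.03686 mol
Divide by the smallest (0.009225 mol): C 1.000, H 3.995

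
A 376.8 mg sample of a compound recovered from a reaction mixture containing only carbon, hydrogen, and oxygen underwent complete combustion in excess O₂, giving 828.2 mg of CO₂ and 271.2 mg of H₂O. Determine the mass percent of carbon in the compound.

59.99%

mol C = 0.8282 g CO₂ ÷ 44.009 g/mol = 0.018819 mol
mol H = 2 × 0.2712 g H₂O ÷ 18.015 g/mol = 0.030108 mol
mass O = 0.3768 − (0.22603 + 0.030349) = 0.12042 g → mol O = 0.12042 ÷ 15.999 = 0.0075266 mol
mass % C = 0.22603 g ÷ 0.3768 g × 100%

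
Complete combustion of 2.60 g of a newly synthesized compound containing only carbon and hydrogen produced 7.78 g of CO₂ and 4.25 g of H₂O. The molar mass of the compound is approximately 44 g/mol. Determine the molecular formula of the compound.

C3H8

mol C = 7.78 g CO₂ ÷ 44.009 g/mol = 0.1768 mol
mol H = 2 × 4.25 g H₂O ÷ 18.015 g/mol = 0.4718 mol
Divide by the smallest (0.1768 mol): C 1.000, H 2.669
Multiplying each by 3 gives whole numbers: C 3.00, H 8.01
Empirical formula: C3H8
Empirical-formula mass = 44.10 g/mol; 44 ÷ 44.10 ≈ 1, so the molecular formula is C3H8.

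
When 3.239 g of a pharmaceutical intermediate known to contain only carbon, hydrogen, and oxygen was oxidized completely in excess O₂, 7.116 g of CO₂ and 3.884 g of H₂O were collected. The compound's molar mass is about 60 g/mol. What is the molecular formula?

mol C = 7.116 g CO₂ ÷ 44.009 g/mol = 0.16169 mol
mol H = 2 × 3.884 g H₂O ÷ 18.015 g/mol = 0.43120 mol
mass O = 3.239 − (1.9421 + 0.43465) = 0.86225 g → mol O = 0.86225 ÷ 15.999 = 0.053894 mol
Divide by the smallest (0.053894 mol): C 3.000, H 8.001, O 1.000
Empirical formula: C3H8O
Empirical-formula mass = 60.10 g/mol; 60 ÷ 60.10 ≈ 1, so the molecular formula is C3H8O.

C3H8O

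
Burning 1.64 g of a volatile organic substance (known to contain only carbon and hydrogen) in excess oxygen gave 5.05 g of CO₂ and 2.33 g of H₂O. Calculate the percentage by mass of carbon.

84.0%

mol C = 5.05 g CO₂ ÷ 44.009 g/mol = 0.1147 mol
mol H = 2 × 2.33 g H₂O ÷ 18.015 g/mol = 0.2587 mol
mass % C = 1.378 g ÷ 1.64 g × 100%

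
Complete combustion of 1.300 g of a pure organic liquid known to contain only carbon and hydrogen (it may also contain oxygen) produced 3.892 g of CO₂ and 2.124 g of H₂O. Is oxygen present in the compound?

no

mol C = 3.892 g CO₂ ÷ 44.009 g/mol = 0.088436 mol
mol H = 2 × 2.124 g H₂O ÷ 18.015 g/mol = 0.23580 mol
C and H together account for 1.2999 g — essentially the entire 1.300 g sample — so the compound contains no oxygen.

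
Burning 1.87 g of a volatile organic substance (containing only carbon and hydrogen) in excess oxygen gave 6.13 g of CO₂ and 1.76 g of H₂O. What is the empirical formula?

C5H7

mol C = 6.13 g CO₂ ÷ 44.009 g/mol = 0.1393 mol
mol H = 2 × 1.76 g H₂O ÷ 18.015 g/mol = 0.1954 mol
Divide by the smallest (0.1393 mol): C 1.000, H 1.403
Multiplying each by 5 gives whole numbers: C 5.00, H 7.01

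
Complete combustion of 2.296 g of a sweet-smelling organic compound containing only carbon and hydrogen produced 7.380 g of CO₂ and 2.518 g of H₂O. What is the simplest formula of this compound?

mol C = 7.380 g CO₂ ÷ 44.009 g/mol = 0.16769 mol
mol H = 2 × 2.518 g H₂O ÷ 18.015 g/mol = 0.27954 mol
Divide by the smallest (0.16769 mol): C 1.000, H 1.667
Multiplying each by 3 gives whole numbers: C 3.00, H 5.00

C3H5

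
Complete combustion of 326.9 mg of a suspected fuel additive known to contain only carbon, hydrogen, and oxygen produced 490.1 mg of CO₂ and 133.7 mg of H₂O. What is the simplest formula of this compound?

mol C = 0.4901 g CO₂ ÷ 44.009 g/mol = 0.011136 mol
mol H = 2 × 0.1337 g H₂O ÷ 18.015 g/mol = 0.014843 mol
mass O = 0.3269 − (0.13376 + 0.014962) = 0.17818 g → mol O = 0.17818 ÷ 15.999 = 0.011137 mol
Divide by the smallest (0.011136 mol): C 1.000, H 1.333, O 1.000
Multiplying each by 3 gives whole numbers: C 3.00, H 4.00, O 3.00

C3H4O3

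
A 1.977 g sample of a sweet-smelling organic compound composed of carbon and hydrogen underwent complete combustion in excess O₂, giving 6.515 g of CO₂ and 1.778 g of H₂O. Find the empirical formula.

mol C = 6.515 g CO₂ ÷ 44.009 g/mol = 0.14804 mol
mol H = 2 × 1.778 g H₂O ÷ 18.015 g/mol = 0.19739 mol
Divide by the smallest (0.14804 mol): C 1.000, H 1.333
Multiplying each by 3 gives whole numbers: C 3.00, H 4.00

C3H4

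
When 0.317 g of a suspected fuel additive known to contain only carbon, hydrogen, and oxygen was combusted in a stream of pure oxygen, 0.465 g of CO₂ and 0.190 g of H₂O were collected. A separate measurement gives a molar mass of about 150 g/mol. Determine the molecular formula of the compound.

mol C = 0.465 g CO₂ ÷ 44.009 g/mol = 0.01057 mol
mol H = 2 × 0.190 g H₂O ÷ 18.015 g/mol = 0.02109 mol
mass O = 0.317 − (0.1269 + 0.02126) = 0.1688 g → mol O = 0.1688 ÷ 15.999 = 0.01055 mol
Divide by the smallest (0.01055 mol): C 1.001, H 1.999, O 1.000
Empirical formula: CH2O
Empirical-formula mass = 30.03 g/mol; 150 ÷ 30.03 ≈ 5, so the molecular formula is C5H10O5.

C5H10O5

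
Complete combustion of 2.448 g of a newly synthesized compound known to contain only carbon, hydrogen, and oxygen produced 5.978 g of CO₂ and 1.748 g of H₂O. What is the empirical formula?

mol C = 5.978 g CO₂ ÷ 44.009 g/mol = 0.13584 mol
mol H = 2 × 1.748 g H₂O ÷ 18.015 g/mol = 0.19406 mol
mass O = 2.448 − (1.6315 + 0.19561) = 0.62086 g → mol O = 0.62086 ÷ 15.999 = 0.038806 mol
Divide by the smallest (0.038806 mol): C 3.500, H 5.001, O 1.000
Multiplying each by 2 gives whole numbers: C 7.00, H 10.00, O 2.00

C7H10O2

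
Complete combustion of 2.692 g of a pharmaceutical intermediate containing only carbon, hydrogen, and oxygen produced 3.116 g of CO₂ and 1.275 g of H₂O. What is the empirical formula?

mol C = 3.116 g CO₂ ÷ 44.009 g/mol = 0.070804 mol
mol H = 2 × 1.275 g H₂O ÷ 18.015 g/mol = 0.14155 mol
mass O = 2.692 − (0.85042 + 0.14268) = 1.6989 g → mol O = 1.6989 ÷ 15.999 = 0.10619 mol
Divide by the smallest (0.070804 mol): C 1.000, H 1.999, O 1.500
Multiplying each by 2 gives whole numbers: C 2.00, H 4.00, O 3.00

C2H4O3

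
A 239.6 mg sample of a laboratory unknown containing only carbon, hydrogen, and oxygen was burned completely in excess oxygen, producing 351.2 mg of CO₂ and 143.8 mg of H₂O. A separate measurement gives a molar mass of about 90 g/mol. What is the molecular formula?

C3H6O3

mol C = 0.3512 g CO₂ ÷ 44.009 g/mol = 0.0079802 mol
mol H = 2 × 0.1438 g H₂O ÷ 18.015 g/mol = 0.015964 mol
mass O = 0.2396 − (0.095850 + 0.016092) = 0.12766 g → mol O = 0.12766 ÷ 15.999 = 0.0079791 mol
Divide by the smallest (0.0079791 mol): C 1.000, H 2.001, O 1.000
Empirical formula: CH2O
Empirical-formula mass = 30.03 g/mol; 90 ÷ 30.03 ≈ 3, so the molecular formula is C3H6O3.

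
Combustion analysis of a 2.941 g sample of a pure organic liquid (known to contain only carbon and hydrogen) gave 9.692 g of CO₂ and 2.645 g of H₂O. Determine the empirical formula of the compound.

mol C = 9.692 g CO₂ ÷ 44.009 g/mol = 0.22023 mol
mol H = 2 × 2.645 g H₂O ÷ 18.015 g/mol = 0.29364 mol
Divide by the smallest (0.22023 mol): C 1.000, H 1.333
Multiplying each by 3 gives whole numbers: C 3.00, H 4.00

C3H4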